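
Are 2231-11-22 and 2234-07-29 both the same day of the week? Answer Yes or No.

From Nov 22, 2231 to Jul 29, 2234 is 980 days.
980 mod 7 = 0, so they are the same weekday.
(Nov 22, 2231 is a Tuesday; Jul 29, 2234 is a Tuesday.)

Yes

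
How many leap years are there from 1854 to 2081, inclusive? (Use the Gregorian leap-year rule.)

56

Multiples of 4 in [1854,2081]: 57.
Of those, multiples of 100: 2 (not leap unless ÷400).
Multiples of 400: 1.
Leap years = 57 − 2 + 1 = 56.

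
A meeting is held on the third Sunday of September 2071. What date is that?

September 20, 2071

September 1, 2071 is a Tuesday.
The first Sunday is therefore September 6 (5 days later).
The third Sunday is 6 + 2×7 = September 20.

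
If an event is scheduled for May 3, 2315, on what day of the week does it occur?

Doomsday rule: the anchor day for the 2300s is Wednesday. For year 15: 15÷12 = 1 r 3, and 3÷4 = 0, so 1+3+0 = 4.
Wednesday + 4 ≡ Sunday — that's 2315's doomsday.
In May the doomsday date is May 9.
May 3 is 6 days before May 9; 6 mod 7 = 6, so Sunday − 6 = Monday.

Monday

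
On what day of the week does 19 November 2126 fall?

Tuesday

January 1, 2126 is a Tuesday.
Jan 1, 2126 → Feb 1, 2126: 31 days (January has 31).
Feb 1, 2126 → Mar 1, 2126: 28 days (February has 28).
Mar 1, 2126 → Apr 1, 2126: 31 days (March has 31).
Apr 1, 2126 → May 1, 2126: 30 days (April has 30).
May 1, 2126 → Jun 1, 2126: 31 days (May has 31).
Jun 1, 2126 → Jul 1, 2126: 30 days (June has 30).
Jul 1, 2126 → Aug 1, 2126: 31 days (July has 31).
Aug 1, 2126 → Sep 1, 2126: 31 days (August has 31).
Sep 1, 2126 → Oct 1, 2126: 30 days (September has 30).
Oct 1, 2126 → Nov 1, 2126: 31 days (October has 31).
Nov 1, 2126 → Nov 19, 2126: 18 days.
Total: 322 days.
322 mod 7 = 0, so Tuesday + 0 = Tuesday.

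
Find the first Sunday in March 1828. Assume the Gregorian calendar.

March 1, 1828 is a Saturday.
The first Sunday is therefore March 2 (1 days later).

March 2, 1828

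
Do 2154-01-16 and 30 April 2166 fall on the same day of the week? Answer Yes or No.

From Jan 16, 2154 to Apr 30, 2166 is 4487 days.
4487 mod 7 = 0, so they are the same weekday.
(Jan 16, 2154 is a Wednesday; Apr 30, 2166 is a Wednesday.)

Yes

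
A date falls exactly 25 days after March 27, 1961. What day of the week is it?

First find the weekday of Mar 27, 1961. Doomsday rule: the anchor day for the 1900s is Wednesday. For year 61: 61÷12 = 5 r 1, and 1÷4 = 0, so 5+1+0 = 6.
Wednesday + 6 ≡ Tuesday — that's 1961's doomsday.
In March the doomsday date is Mar 14.
Mar 27 is 13 days after Mar 14; 13 mod 7 = 6, so Tuesday + 6 = Monday.
25 mod 7 = 4, so 25 days after a Monday is Monday + 4 = Friday.

Friday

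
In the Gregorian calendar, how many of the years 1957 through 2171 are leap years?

Multiples of 4 in [1957,2171]: 53.
Of those, multiples of 100: 2 (not leap unless ÷400).
Multiples of 400: 1.
Leap years = 53 − 2 + 1 = 52.

52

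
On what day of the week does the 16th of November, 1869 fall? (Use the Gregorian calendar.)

Tuesday

Doomsday rule: the anchor day for the 1800s is Friday. For year 69: 69÷12 = 5 r 9, and 9÷4 = 2, so 5+9+2 = 16.
Friday + 16 ≡ Sunday — that's 1869's doomsday.
In November the doomsday date is Nov 7.
Nov 16 is 9 days after Nov 7; 9 mod 7 = 2, so Sunday + 2 = Tuesday.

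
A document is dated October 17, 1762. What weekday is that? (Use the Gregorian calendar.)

Sunday

Doomsday rule: the anchor day for the 1700s is Sunday. For year 62: 62÷12 = 5 r 2, and 2÷4 = 0, so 5+2+0 = 7.
Sunday + 7 ≡ Sunday — that's 1762's doomsday.
In October the doomsday date is Oct 10.
Oct 17 is 7 days after Oct 10; 7 mod 7 = 0, so Sunday + 0 = Sunday.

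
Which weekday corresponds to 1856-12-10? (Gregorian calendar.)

Doomsday rule: the anchor day for the 1800s is Friday. For year 56: 56÷12 = 4 r 8, and 8÷4 = 2, so 4+8+2 = 14.
Friday + 14 ≡ Friday — that's 1856's doomsday.
In December the doomsday date is Dec 12.
Dec 10 is 2 days before Dec 12; 2 mod 7 = 2, so Friday − 2 = Wednesday.

Wednesday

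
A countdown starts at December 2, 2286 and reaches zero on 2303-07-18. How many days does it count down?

6071

Dec 2, 2286 → Dec 2, 2287: 365 days.
Dec 2, 2287 → Dec 2, 2288: 366 days (Feb 29, 2288 is in that span).
Dec 2, 2288 → Dec 2, 2289: 365 days.
Dec 2, 2289 → Dec 2, 2290: 365 days.
Dec 2, 2290 → Dec 2, 2291: 365 days.
Dec 2, 2291 → Dec 2, 2292: 366 days (Feb 29, 2292 is in that span).
Dec 2, 2292 → Dec 2, 2293: 365 days.
Dec 2, 2293 → Dec 2, 2294: 365 days.
Dec 2, 2294 → Dec 2, 2295: 365 days.
Dec 2, 2295 → Dec 2, 2296: 366 days (Feb 29, 2296 is in that span).
Dec 2, 2296 → Dec 2, 2297: 365 days.
Dec 2, 2297 → Dec 2, 2298: 365 days.
Dec 2, 2298 → Dec 2, 2299: 365 days.
Dec 2, 2299 → Dec 2, 2300: 365 days.
Dec 2, 2300 → Dec 2, 2301: 365 days.
Dec 2, 2301 → Dec 2, 2302: 365 days.
Dec 2, 2302 → Jan 2, 2303: 31 days (December has 31).
Jan 2, 2303 → Feb 2, 2303: 31 days (January has 31).
Feb 2, 2303 → Mar 2, 2303: 28 days (February has 28).
Mar 2, 2303 → Apr 2, 2303: 31 days (March has 31).
Apr 2, 2303 → May 2, 2303: 30 days (April has 30).
May 2, 2303 → Jun 2, 2303: 31 days (May has 31).
Jun 2, 2303 → Jul 2, 2303: 30 days (June has 30).
Jul 2, 2303 → Jul 18, 2303: 16 days.
Total: 6071 days.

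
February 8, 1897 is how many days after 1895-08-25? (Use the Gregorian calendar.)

Aug 25, 1895 → Aug 25, 1896: 366 days (Feb 29, 1896 is in that span).
Aug 25, 1896 → Sep 25, 1896: 31 days (August has 31).
Sep 25, 1896 → Oct 25, 1896: 30 days (September has 30).
Oct 25, 1896 → Nov 25, 1896: 31 days (October has 31).
Nov 25, 1896 → Dec 25, 1896: 30 days (November has 30).
Dec 25, 1896 → Jan 25, 1897: 31 days (December has 31).
Jan 25, 1897 → Feb 8, 1897: 14 days.
Total: 533 days.

533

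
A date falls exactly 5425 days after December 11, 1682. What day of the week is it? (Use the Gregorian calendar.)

Friday

Dec 11, 1682 is a Friday.
5425 mod 7 = 0, so 5425 days after a Friday is Friday + 0 = Friday.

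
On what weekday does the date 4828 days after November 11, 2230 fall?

Tuesday

First find the weekday of Nov 11, 2230. Doomsday rule: the anchor day for the 2200s is Friday. For year 30: 30÷12 = 2 r 6, and 6÷4 = 1, so 2+6+1 = 9.
Friday + 9 ≡ Sunday — that's 2230's doomsday.
In November the doomsday date is Nov 7.
Nov 11 is 4 days after Nov 7; 4 mod 7 = 4, so Sunday + 4 = Thursday.
4828 mod 7 = 5, so 4828 days after a Thursday is Thursday + 5 = Tuesday.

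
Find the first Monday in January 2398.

January 1, 2398 is a Thursday.
The first Monday is therefore January 5 (4 days later).

January 5, 2398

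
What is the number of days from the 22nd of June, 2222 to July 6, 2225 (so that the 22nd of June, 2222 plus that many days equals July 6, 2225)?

Jun 22, 2222 → Jun 22, 2223: 365 days.
Jun 22, 2223 → Jun 22, 2224: 366 days (Feb 29, 2224 is in that span).
Jun 22, 2224 → Jul 22, 2224: 30 days (June has 30).
Jul 22, 2224 → Aug 22, 2224: 31 days (July has 31).
Aug 22, 2224 → Sep 22, 2224: 31 days (August has 31).
Sep 22, 2224 → Oct 22, 2224: 30 days (September has 30).
Oct 22, 2224 → Nov 22, 2224: 31 days (October has 31).
Nov 22, 2224 → Dec 22, 2224: 30 days (November has 30).
Dec 22, 2224 → Jan 22, 2225: 31 days (December has 31).
Jan 22, 2225 → Feb 22, 2225: 31 days (January has 31).
Feb 22, 2225 → Mar 22, 2225: 28 days (February has 28).
Mar 22, 2225 → Apr 22, 2225: 31 days (March has 31).
Apr 22, 2225 → May 22, 2225: 30 days (April has 30).
May 22, 2225 → Jun 22, 2225: 31 days (May has 31).
Jun 22, 2225 → Jul 6, 2225: 14 days.
Total: 1110 days.

1110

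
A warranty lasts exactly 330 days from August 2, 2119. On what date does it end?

June 27, 2120

Aug has 31 days: +30 → Sep 1, 2119 (300 left).
Sep has 30 days: +30 → Oct 1, 2119 (270 left).
Oct has 31 days: +31 → Nov 1, 2119 (239 left).
Nov has 30 days: +30 → Dec 1, 2119 (209 left).
Dec has 31 days: +31 → Jan 1, 2120 (178 left).
Jan has 31 days: +31 → Feb 1, 2120 (147 left).
Feb has 29 days: +29 → Mar 1, 2120 (118 left).
Mar has 31 days: +31 → Apr 1, 2120 (87 left).
Apr has 30 days: +30 → May 1, 2120 (57 left).
May has 31 days: +31 → Jun 1, 2120 (26 left).
+26 → Jun 27, 2120.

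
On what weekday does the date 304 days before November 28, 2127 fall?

Tuesday

First find the weekday of Nov 28, 2127. Doomsday rule: the anchor day for the 2100s is Sunday. For year 27: 27÷12 = 2 r 3, and 3÷4 = 0, so 2+3+0 = 5.
Sunday + 5 ≡ Friday — that's 2127's doomsday.
In November the doomsday date is Nov 7.
Nov 28 is 21 days after Nov 7; 21 mod 7 = 0, so Friday + 0 = Friday.
304 mod 7 = 3, so 304 days before a Friday is Friday − 3 = Tuesday.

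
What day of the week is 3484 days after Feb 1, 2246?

Friday

Feb 1, 2246 is a Sunday.
3484 mod 7 = 5, so 3484 days after a Sunday is Sunday + 5 = Friday.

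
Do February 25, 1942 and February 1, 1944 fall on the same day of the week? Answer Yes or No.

From Feb 25, 1942 to Feb 1, 1944 is 706 days.
706 mod 7 = 6, so they are different weekdays.
(Feb 25, 1942 is a Wednesday; Feb 1, 1944 is a Tuesday.)

No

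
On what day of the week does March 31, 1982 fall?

Doomsday rule: the anchor day for the 1900s is Wednesday. For year 82: 82÷12 = 6 r 10, and 10÷4 = 2, so 6+10+2 = 18.
Wednesday + 18 ≡ Sunday — that's 1982's doomsday.
In March the doomsday date is Mar 14.
Mar 31 is 17 days after Mar 14; 17 mod 7 = 3, so Sunday + 3 = Wednesday.

Wednesday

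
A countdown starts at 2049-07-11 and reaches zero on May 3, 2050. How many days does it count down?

Jul 11, 2049 → Aug 11, 2049: 31 days (July has 31).
Aug 11, 2049 → Sep 11, 2049: 31 days (August has 31).
Sep 11, 2049 → Oct 11, 2049: 30 days (September has 30).
Oct 11, 2049 → Nov 11, 2049: 31 days (October has 31).
Nov 11, 2049 → Dec 11, 2049: 30 days (November has 30).
Dec 11, 2049 → Jan 11, 2050: 31 days (December has 31).
Jan 11, 2050 → Feb 11, 2050: 31 days (January has 31).
Feb 11, 2050 → Mar 11, 2050: 28 days (February has 28).
Mar 11, 2050 → Apr 11, 2050: 31 days (March has 31).
Apr 11, 2050 → May 3, 2050: 22 days.
Total: 296 days.

296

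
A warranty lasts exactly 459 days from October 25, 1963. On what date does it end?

+366 (one year; includes Feb 29, 1964) → Oct 25, 1964 (93 left).
Oct has 31 days: +7 → Nov 1, 1964 (86 left).
Nov has 30 days: +30 → Dec 1, 1964 (56 left).
Dec has 31 days: +31 → Jan 1, 1965 (25 left).
+25 → Jan 26, 1965.

January 26, 1965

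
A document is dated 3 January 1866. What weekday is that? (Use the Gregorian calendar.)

Wednesday

Doomsday rule: the anchor day for the 1800s is Friday. For year 66: 66÷12 = 5 r 6, and 6÷4 = 1, so 5+6+1 = 12.
Friday + 12 ≡ Wednesday — that's 1866's doomsday.
In January the doomsday date is Jan 3 (1866 is not a leap year).
Jan 3 is the doomsday itself: Wednesday.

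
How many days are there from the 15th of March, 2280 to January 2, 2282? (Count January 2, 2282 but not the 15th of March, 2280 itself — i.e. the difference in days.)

Mar 15, 2280 → Mar 15, 2281: 365 days.
Mar 15, 2281 → Apr 15, 2281: 31 days (March has 31).
Apr 15, 2281 → May 15, 2281: 30 days (April has 30).
May 15, 2281 → Jun 15, 2281: 31 days (May has 31).
Jun 15, 2281 → Jul 15, 2281: 30 days (June has 30).
Jul 15, 2281 → Aug 15, 2281: 31 days (July has 31).
Aug 15, 2281 → Sep 15, 2281: 31 days (August has 31).
Sep 15, 2281 → Oct 15, 2281: 30 days (September has 30).
Oct 15, 2281 → Nov 15, 2281: 31 days (October has 31).
Nov 15, 2281 → Dec 15, 2281: 30 days (November has 30).
Dec 15, 2281 → Jan 2, 2282: 18 days.
Total: 658 days.

658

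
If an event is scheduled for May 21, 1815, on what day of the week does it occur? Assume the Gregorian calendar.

January 1, 1815 is a Sunday.
Jan 1, 1815 → Feb 1, 1815: 31 days (January has 31).
Feb 1, 1815 → Mar 1, 1815: 28 days (February has 28).
Mar 1, 1815 → Apr 1, 1815: 31 days (March has 31).
Apr 1, 1815 → May 1, 1815: 30 days (April has 30).
May 1, 1815 → May 21, 1815: 20 days.
Total: 140 days.
140 mod 7 = 0, so Sunday + 0 = Sunday.

Sunday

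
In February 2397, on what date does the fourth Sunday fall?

February 23, 2397

February 1, 2397 is a Saturday.
The first Sunday is therefore February 2 (1 days later).
The fourth Sunday is 2 + 3×7 = February 23.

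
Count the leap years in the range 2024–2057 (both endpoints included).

Multiples of 4 in [2024,2057]: 9.
Of those, multiples of 100: 0 (not leap unless ÷400).
Multiples of 400: 0.
Leap years = 9 − 0 + 0 = 9.

9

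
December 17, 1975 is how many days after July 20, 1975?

Jul 20, 1975 → Aug 20, 1975: 31 days (July has 31).
Aug 20, 1975 → Sep 20, 1975: 31 days (August has 31).
Sep 20, 1975 → Oct 20, 1975: 30 days (September has 30).
Oct 20, 1975 → Nov 20, 1975: 31 days (October has 31).
Nov 20, 1975 → Dec 17, 1975: 27 days.
Total: 150 days.

150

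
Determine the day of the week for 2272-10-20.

Doomsday rule: the anchor day for the 2200s is Friday. For year 72: 72÷12 = 6 r 0, and 0÷4 = 0, so 6+0+0 = 6.
Friday + 6 ≡ Thursday — that's 2272's doomsday.
In October the doomsday date is Oct 10.
Oct 20 is 10 days after Oct 10; 10 mod 7 = 3, so Thursday + 3 = Sunday.

Sunday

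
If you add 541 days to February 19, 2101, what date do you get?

August 14, 2102

+365 (one year) → Feb 19, 2102 (176 left).
Feb has 28 days: +10 → Mar 1, 2102 (166 left).
Mar has 31 days: +31 → Apr 1, 2102 (135 left).
Apr has 30 days: +30 → May 1, 2102 (105 left).
May has 31 days: +31 → Jun 1, 2102 (74 left).
Jun has 30 days: +30 → Jul 1, 2102 (44 left).
Jul has 31 days: +31 → Aug 1, 2102 (13 left).
+13 → Aug 14, 2102.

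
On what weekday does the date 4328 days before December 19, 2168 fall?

Saturday

Dec 19, 2168 is a Monday.
4328 mod 7 = 2, so 4328 days before a Monday is Monday − 2 = Saturday.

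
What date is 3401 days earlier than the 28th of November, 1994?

−365 (one year) → Nov 28, 1993 (3036 left).
−365 (one year) → Nov 28, 1992 (2671 left).
−366 (one year; includes Feb 29, 1992) → Nov 28, 1991 (2305 left).
−365 (one year) → Nov 28, 1990 (1940 left).
−365 (one year) → Nov 28, 1989 (1575 left).
−365 (one year) → Nov 28, 1988 (1210 left).
−366 (one year; includes Feb 29, 1988) → Nov 28, 1987 (844 left).
−365 (one year) → Nov 28, 1986 (479 left).
−365 (one year) → Nov 28, 1985 (114 left).
−28 → Oct 31, 1985 (end of Oct, 31 days; 86 left).
−31 → Sep 30, 1985 (end of Sep, 30 days; 55 left).
−30 → Aug 31, 1985 (end of Aug, 31 days; 25 left).
−25 → Aug 6, 1985.

August 6, 1985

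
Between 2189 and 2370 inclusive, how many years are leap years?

Multiples of 4 in [2189,2370]: 45.
Of those, multiples of 100: 2 (not leap unless ÷400).
Multiples of 400: 0.
Leap years = 45 − 2 + 0 = 43.

43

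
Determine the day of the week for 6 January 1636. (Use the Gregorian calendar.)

Sunday

Doomsday rule: the anchor day for the 1600s is Tuesday. For year 36: 36÷12 = 3 r 0, and 0÷4 = 0, so 3+0+0 = 3.
Tuesday + 3 ≡ Friday — that's 1636's doomsday.
In January the doomsday date is Jan 4 (1636 is a leap year (divisible by 4)).
Jan 6 is 2 days after Jan 4; 2 mod 7 = 2, so Friday + 2 = Sunday.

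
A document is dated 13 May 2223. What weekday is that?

Tuesday

Doomsday rule: the anchor day for the 2200s is Friday. For year 23: 23÷12 = 1 r 11, and 11÷4 = 2, so 1+11+2 = 14.
Friday + 14 ≡ Friday — that's 2223's doomsday.
In May the doomsday date is May 9.
May 13 is 4 days after May 9; 4 mod 7 = 4, so Friday + 4 = Tuesday.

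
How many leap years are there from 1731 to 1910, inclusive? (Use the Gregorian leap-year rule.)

Multiples of 4 in [1731,1910]: 45.
Of those, multiples of 100: 2 (not leap unless ÷400).
Multiples of 400: 0.
Leap years = 45 − 2 + 0 = 43.

43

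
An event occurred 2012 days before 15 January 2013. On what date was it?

July 14, 2007

−366 (one year; includes Feb 29, 2012) → Jan 15, 2012 (1646 left).
−365 (one year) → Jan 15, 2011 (1281 left).
−365 (one year) → Jan 15, 2010 (916 left).
−365 (one year) → Jan 15, 2009 (551 left).
−366 (one year; includes Feb 29, 2008) → Jan 15, 2008 (185 left).
−15 → Dec 31, 2007 (end of Dec, 31 days; 170 left).
−31 → Nov 30, 2007 (end of Nov, 30 days; 139 left).
−30 → Oct 31, 2007 (end of Oct, 31 days; 109 left).
−31 → Sep 30, 2007 (end of Sep, 30 days; 78 left).
−30 → Aug 31, 2007 (end of Aug, 31 days; 48 left).
−31 → Jul 31, 2007 (end of Jul, 31 days; 17 left).
−17 → Jul 14, 2007.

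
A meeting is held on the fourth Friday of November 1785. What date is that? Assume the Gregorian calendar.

November 1, 1785 is a Tuesday.
The first Friday is therefore November 4 (3 days later).
The fourth Friday is 4 + 3×7 = November 25.

November 25, 1785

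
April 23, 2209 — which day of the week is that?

Doomsday rule: the anchor day for the 2200s is Friday. For year 09: 9÷12 = 0 r 9, and 9÷4 = 2, so 0+9+2 = 11.
Friday + 11 ≡ Tuesday — that's 2209's doomsday.
In April the doomsday date is Apr 4.
Apr 23 is 19 days after Apr 4; 19 mod 7 = 5, so Tuesday + 5 = Sunday.

Sunday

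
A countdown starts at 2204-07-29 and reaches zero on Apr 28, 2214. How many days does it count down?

Jul 29, 2204 → Jul 29, 2205: 365 days.
Jul 29, 2205 → Jul 29, 2206: 365 days.
Jul 29, 2206 → Jul 29, 2207: 365 days.
Jul 29, 2207 → Jul 29, 2208: 366 days (Feb 29, 2208 is in that span).
Jul 29, 2208 → Jul 29, 2209: 365 days.
Jul 29, 2209 → Jul 29, 2210: 365 days.
Jul 29, 2210 → Jul 29, 2211: 365 days.
Jul 29, 2211 → Jul 29, 2212: 366 days (Feb 29, 2212 is in that span).
Jul 29, 2212 → Jul 29, 2213: 365 days.
Jul 29, 2213 → Aug 29, 2213: 31 days (July has 31).
Aug 29, 2213 → Sep 29, 2213: 31 days (August has 31).
Sep 29, 2213 → Oct 29, 2213: 30 days (September has 30).
Oct 29, 2213 → Nov 29, 2213: 31 days (October has 31).
Nov 29, 2213 → Dec 29, 2213: 30 days (November has 30).
Dec 29, 2213 → Jan 29, 2214: 31 days (December has 31).
Jan 29, 2214 → Feb 28, 2214: 30 days (January has 31).
Feb 28, 2214 → Mar 28, 2214: 28 days (February has 28).
Mar 28, 2214 → Apr 28, 2214: 31 days.
Total: 3560 days.

3560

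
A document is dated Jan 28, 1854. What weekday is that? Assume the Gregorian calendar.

Saturday

Doomsday rule: the anchor day for the 1800s is Friday. For year 54: 54÷12 = 4 r 6, and 6÷4 = 1, so 4+6+1 = 11.
Friday + 11 ≡ Tuesday — that's 1854's doomsday.
In January the doomsday date is Jan 3 (1854 is not a leap year).
Jan 28 is 25 days after Jan 3; 25 mod 7 = 4, so Tuesday + 4 = Saturday.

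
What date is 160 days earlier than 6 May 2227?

−6 → Apr 30, 2227 (end of Apr, 30 days; 154 left).
−30 → Mar 31, 2227 (end of Mar, 31 days; 124 left).
−31 → Feb 28, 2227 (end of Feb, 28 days; 93 left).
−28 → Jan 31, 2227 (end of Jan, 31 days; 65 left).
−31 → Dec 31, 2226 (end of Dec, 31 days; 34 left).
−31 → Nov 30, 2226 (end of Nov, 30 days; 3 left).
−3 → Nov 27, 2226.

November 27, 2226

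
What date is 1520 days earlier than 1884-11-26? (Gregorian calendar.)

September 28, 1880

−366 (one year; includes Feb 29, 1884) → Nov 26, 1883 (1154 left).
−365 (one year) → Nov 26, 1882 (789 left).
−365 (one year) → Nov 26, 1881 (424 left).
−365 (one year) → Nov 26, 1880 (59 left).
−26 → Oct 31, 1880 (end of Oct, 31 days; 33 left).
−31 → Sep 30, 1880 (end of Sep, 30 days; 2 left).
−2 → Sep 28, 1880.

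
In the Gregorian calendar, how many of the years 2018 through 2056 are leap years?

Multiples of 4 in [2018,2056]: 10.
Of those, multiples of 100: 0 (not leap unless ÷400).
Multiples of 400: 0.
Leap years = 10 − 0 + 0 = 10.

10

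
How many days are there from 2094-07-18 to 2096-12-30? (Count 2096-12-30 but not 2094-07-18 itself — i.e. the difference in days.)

Jul 18, 2094 → Jul 18, 2095: 365 days.
Jul 18, 2095 → Jul 18, 2096: 366 days (Feb 29, 2096 is in that span).
Jul 18, 2096 → Aug 18, 2096: 31 days (July has 31).
Aug 18, 2096 → Sep 18, 2096: 31 days (August has 31).
Sep 18, 2096 → Oct 18, 2096: 30 days (September has 30).
Oct 18, 2096 → Nov 18, 2096: 31 days (October has 31).
Nov 18, 2096 → Dec 18, 2096: 30 days (November has 30).
Dec 18, 2096 → Dec 30, 2096: 12 days.
Total: 896 days.

896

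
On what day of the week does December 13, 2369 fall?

Doomsday rule: the anchor day for the 2300s is Wednesday. For year 69: 69÷12 = 5 r 9, and 9÷4 = 2, so 5+9+2 = 16.
Wednesday + 16 ≡ Friday — that's 2369's doomsday.
In December the doomsday date is Dec 12.
Dec 13 is 1 day after Dec 12; 1 mod 7 = 1, so Friday + 1 = Saturday.

Saturday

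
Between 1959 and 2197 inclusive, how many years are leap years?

59

Multiples of 4 in [1959,2197]: 60.
Of those, multiples of 100: 2 (not leap unless ÷400).
Multiples of 400: 1.
Leap years = 60 − 2 + 1 = 59.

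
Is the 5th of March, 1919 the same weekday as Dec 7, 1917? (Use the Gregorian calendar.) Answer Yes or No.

From Dec 7, 1917 to Mar 5, 1919 is 453 days.
453 mod 7 = 5, so they are different weekdays.
(Dec 7, 1917 is a Friday; Mar 5, 1919 is a Wednesday.)

No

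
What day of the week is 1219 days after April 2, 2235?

First find the weekday of Apr 2, 2235. Doomsday rule: the anchor day for the 2200s is Friday. For year 35: 35÷12 = 2 r 11, and 11÷4 = 2, so 2+11+2 = 15.
Friday + 15 ≡ Saturday — that's 2235's doomsday.
In April the doomsday date is Apr 4.
Apr 2 is 2 days before Apr 4; 2 mod 7 = 2, so Saturday − 2 = Thursday.
1219 mod 7 = 1, so 1219 days after a Thursday is Thursday + 1 = Friday.

Friday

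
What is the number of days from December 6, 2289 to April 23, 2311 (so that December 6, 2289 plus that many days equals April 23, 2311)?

Dec 6, 2289 → Dec 6, 2290: 365 days.
Dec 6, 2290 → Dec 6, 2291: 365 days.
Dec 6, 2291 → Dec 6, 2292: 366 days (Feb 29, 2292 is in that span).
Dec 6, 2292 → Dec 6, 2293: 365 days.
Dec 6, 2293 → Dec 6, 2294: 365 days.
Dec 6, 2294 → Dec 6, 2295: 365 days.
Dec 6, 2295 → Dec 6, 2296: 366 days (Feb 29, 2296 is in that span).
Dec 6, 2296 → Dec 6, 2297: 365 days.
Dec 6, 2297 → Dec 6, 2298: 365 days.
Dec 6, 2298 → Dec 6, 2299: 365 days.
Dec 6, 2299 → Dec 6, 2300: 365 days.
Dec 6, 2300 → Dec 6, 2301: 365 days.
Dec 6, 2301 → Dec 6, 2302: 365 days.
Dec 6, 2302 → Dec 6, 2303: 365 days.
Dec 6, 2303 → Dec 6, 2304: 366 days (Feb 29, 2304 is in that span).
Dec 6, 2304 → Dec 6, 2305: 365 days.
Dec 6, 2305 → Dec 6, 2306: 365 days.
Dec 6, 2306 → Dec 6, 2307: 365 days.
Dec 6, 2307 → Dec 6, 2308: 366 days (Feb 29, 2308 is in that span).
Dec 6, 2308 → Dec 6, 2309: 365 days.
Dec 6, 2309 → Dec 6, 2310: 365 days.
Dec 6, 2310 → Jan 6, 2311: 31 days (December has 31).
Jan 6, 2311 → Feb 6, 2311: 31 days (January has 31).
Feb 6, 2311 → Mar 6, 2311: 28 days (February has 28).
Mar 6, 2311 → Apr 6, 2311: 31 days (March has 31).
Apr 6, 2311 → Apr 23, 2311: 17 days.
Total: 7807 days.

7807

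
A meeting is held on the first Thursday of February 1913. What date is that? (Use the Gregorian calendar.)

February 6, 1913

February 1, 1913 is a Saturday.
The first Thursday is therefore February 6 (5 days later).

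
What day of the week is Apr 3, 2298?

Sunday

Doomsday rule: the anchor day for the 2200s is Friday. For year 98: 98÷12 = 8 r 2, and 2÷4 = 0, so 8+2+0 = 10.
Friday + 10 ≡ Monday — that's 2298's doomsday.
In April the doomsday date is Apr 4.
Apr 3 is 1 day before Apr 4; 1 mod 7 = 1, so Monday − 1 = Sunday.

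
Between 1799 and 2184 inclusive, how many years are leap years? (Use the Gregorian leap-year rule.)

Multiples of 4 in [1799,2184]: 97.
Of those, multiples of 100: 4 (not leap unless ÷400).
Multiples of 400: 1.
Leap years = 97 − 4 + 1 = 94.

94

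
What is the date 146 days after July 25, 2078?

December 18, 2078

Jul has 31 days: +7 → Aug 1, 2078 (139 left).
Aug has 31 days: +31 → Sep 1, 2078 (108 left).
Sep has 30 days: +30 → Oct 1, 2078 (78 left).
Oct has 31 days: +31 → Nov 1, 2078 (47 left).
Nov has 30 days: +30 → Dec 1, 2078 (17 left).
+17 → Dec 18, 2078.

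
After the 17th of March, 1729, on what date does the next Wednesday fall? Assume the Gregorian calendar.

March 23, 1729

Mar 17, 1729 is a Thursday.
From Thursday to the next Wednesday is 6 days.
Mar 17, 1729 + 6 = Mar 23, 1729.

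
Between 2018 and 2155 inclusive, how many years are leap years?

33

Multiples of 4 in [2018,2155]: 34.
Of those, multiples of 100: 1 (not leap unless ÷400).
Multiples of 400: 0.
Leap years = 34 − 1 + 0 = 33.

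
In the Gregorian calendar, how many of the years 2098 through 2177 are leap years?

Multiples of 4 in [2098,2177]: 20.
Of those, multiples of 100: 1 (not leap unless ÷400).
Multiples of 400: 0.
Leap years = 20 − 1 + 0 = 19.

19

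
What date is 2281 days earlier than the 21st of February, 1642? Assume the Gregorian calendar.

November 24, 1635

−365 (one year) → Feb 21, 1641 (1916 left).
−366 (one year; includes Feb 29, 1640) → Feb 21, 1640 (1550 left).
−365 (one year) → Feb 21, 1639 (1185 left).
−365 (one year) → Feb 21, 1638 (820 left).
−365 (one year) → Feb 21, 1637 (455 left).
−366 (one year; includes Feb 29, 1636) → Feb 21, 1636 (89 left).
−21 → Jan 31, 1636 (end of Jan, 31 days; 68 left).
−31 → Dec 31, 1635 (end of Dec, 31 days; 37 left).
−31 → Nov 30, 1635 (end of Nov, 30 days; 6 left).
−6 → Nov 24, 1635.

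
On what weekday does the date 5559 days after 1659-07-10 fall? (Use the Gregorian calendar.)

Friday

First find the weekday of Jul 10, 1659. Doomsday rule: the anchor day for the 1600s is Tuesday. For year 59: 59÷12 = 4 r 11, and 11÷4 = 2, so 4+11+2 = 17.
Tuesday + 17 ≡ Friday — that's 1659's doomsday.
In July the doomsday date is Jul 11.
Jul 10 is 1 day before Jul 11; 1 mod 7 = 1, so Friday − 1 = Thursday.
5559 mod 7 = 1, so 5559 days after a Thursday is Thursday + 1 = Friday.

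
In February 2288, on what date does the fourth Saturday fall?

February 25, 2288

February 1, 2288 is a Wednesday.
The first Saturday is therefore February 4 (3 days later).
The fourth Saturday is 4 + 3×7 = February 25.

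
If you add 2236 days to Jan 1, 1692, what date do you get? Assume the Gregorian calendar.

February 14, 1698

+366 (one year; includes Feb 29, 1692) → Jan 1, 1693 (1870 left).
+365 (one year) → Jan 1, 1694 (1505 left).
+365 (one year) → Jan 1, 1695 (1140 left).
+365 (one year) → Jan 1, 1696 (775 left).
+366 (one year; includes Feb 29, 1696) → Jan 1, 1697 (409 left).
+365 (one year) → Jan 1, 1698 (44 left).
Jan has 31 days: +31 → Feb 1, 1698 (13 left).
+13 → Feb 14, 1698.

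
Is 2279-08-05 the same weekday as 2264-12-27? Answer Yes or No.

From Dec 27, 2264 to Aug 5, 2279 is 5334 days.
5334 mod 7 = 0, so they are the same weekday.
(Dec 27, 2264 is a Tuesday; Aug 5, 2279 is a Tuesday.)

Yes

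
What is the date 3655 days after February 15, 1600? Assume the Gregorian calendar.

February 17, 1610

+366 (one year; includes Feb 29, 1600) → Feb 15, 1601 (3289 left).
+365 (one year) → Feb 15, 1602 (2924 left).
+365 (one year) → Feb 15, 1603 (2559 left).
+365 (one year) → Feb 15, 1604 (2194 left).
+366 (one year; includes Feb 29, 1604) → Feb 15, 1605 (1828 left).
+365 (one year) → Feb 15, 1606 (1463 left).
+365 (one year) → Feb 15, 1607 (1098 left).
+365 (one year) → Feb 15, 1608 (733 left).
+366 (one year; includes Feb 29, 1608) → Feb 15, 1609 (367 left).
Feb has 28 days: +14 → Mar 1, 1609 (353 left).
Mar has 31 days: +31 → Apr 1, 1609 (322 left).
Apr has 30 days: +30 → May 1, 1609 (292 left).
May has 31 days: +31 → Jun 1, 1609 (261 left).
Jun has 30 days: +30 → Jul 1, 1609 (231 left).
Jul has 31 days: +31 → Aug 1, 1609 (200 left).
Aug has 31 days: +31 → Sep 1, 1609 (169 left).
Sep has 30 days: +30 → Oct 1, 1609 (139 left).
Oct has 31 days: +31 → Nov 1, 1609 (108 left).
Nov has 30 days: +30 → Dec 1, 1609 (78 left).
Dec has 31 days: +31 → Jan 1, 1610 (47 left).
Jan has 31 days: +31 → Feb 1, 1610 (16 left).
+16 → Feb 17, 1610.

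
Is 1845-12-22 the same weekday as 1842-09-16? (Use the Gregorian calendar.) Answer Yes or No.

From Sep 16, 1842 to Dec 22, 1845 is 1193 days.
1193 mod 7 = 3, so they are different weekdays.
(Sep 16, 1842 is a Friday; Dec 22, 1845 is a Monday.)

No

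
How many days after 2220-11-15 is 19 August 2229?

Nov 15, 2220 → Nov 15, 2221: 365 days.
Nov 15, 2221 → Nov 15, 2222: 365 days.
Nov 15, 2222 → Nov 15, 2223: 365 days.
Nov 15, 2223 → Nov 15, 2224: 366 days (Feb 29, 2224 is in that span).
Nov 15, 2224 → Nov 15, 2225: 365 days.
Nov 15, 2225 → Nov 15, 2226: 365 days.
Nov 15, 2226 → Nov 15, 2227: 365 days.
Nov 15, 2227 → Nov 15, 2228: 366 days (Feb 29, 2228 is in that span).
Nov 15, 2228 → Dec 15, 2228: 30 days (November has 30).
Dec 15, 2228 → Jan 15, 2229: 31 days (December has 31).
Jan 15, 2229 → Feb 15, 2229: 31 days (January has 31).
Feb 15, 2229 → Mar 15, 2229: 28 days (February has 28).
Mar 15, 2229 → Apr 15, 2229: 31 days (March has 31).
Apr 15, 2229 → May 15, 2229: 30 days (April has 30).
May 15, 2229 → Jun 15, 2229: 31 days (May has 31).
Jun 15, 2229 → Jul 15, 2229: 30 days (June has 30).
Jul 15, 2229 → Aug 15, 2229: 31 days (July has 31).
Aug 15, 2229 → Aug 19, 2229: 4 days.
Total: 3199 days.

3199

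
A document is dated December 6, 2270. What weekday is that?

Tuesday

Doomsday rule: the anchor day for the 2200s is Friday. For year 70: 70÷12 = 5 r 10, and 10÷4 = 2, so 5+10+2 = 17.
Friday + 17 ≡ Monday — that's 2270's doomsday.
In December the doomsday date is Dec 12.
Dec 6 is 6 days before Dec 12; 6 mod 7 = 6, so Monday − 6 = Tuesday.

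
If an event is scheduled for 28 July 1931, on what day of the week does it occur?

Doomsday rule: the anchor day for the 1900s is Wednesday. For year 31: 31÷12 = 2 r 7, and 7÷4 = 1, so 2+7+1 = 10.
Wednesday + 10 ≡ Saturday — that's 1931's doomsday.
In July the doomsday date is Jul 11.
Jul 28 is 17 days after Jul 11; 17 mod 7 = 3, so Saturday + 3 = Tuesday.

Tuesday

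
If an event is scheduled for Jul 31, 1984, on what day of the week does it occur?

Doomsday rule: the anchor day for the 1900s is Wednesday. For year 84: 84÷12 = 7 r 0, and 0÷4 = 0, so 7+0+0 = 7.
Wednesday + 7 ≡ Wednesday — that's 1984's doomsday.
In July the doomsday date is Jul 11.
Jul 31 is 20 days after Jul 11; 20 mod 7 = 6, so Wednesday + 6 = Tuesday.

Tuesday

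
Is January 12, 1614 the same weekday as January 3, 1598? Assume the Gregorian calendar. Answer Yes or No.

From Jan 3, 1598 to Jan 12, 1614 is 5853 days.
5853 mod 7 = 1, so they are different weekdays.
(Jan 3, 1598 is a Saturday; Jan 12, 1614 is a Sunday.)

No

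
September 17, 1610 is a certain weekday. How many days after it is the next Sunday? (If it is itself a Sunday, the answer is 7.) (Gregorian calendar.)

Sep 17, 1610 is a Friday.
From Friday to the next Sunday is 2 days.

2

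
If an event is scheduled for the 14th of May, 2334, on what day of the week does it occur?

Monday

Doomsday rule: the anchor day for the 2300s is Wednesday. For year 34: 34÷12 = 2 r 10, and 10÷4 = 2, so 2+10+2 = 14.
Wednesday + 14 ≡ Wednesday — that's 2334's doomsday.
In May the doomsday date is May 9.
May 14 is 5 days after May 9; 5 mod 7 = 5, so Wednesday + 5 = Monday.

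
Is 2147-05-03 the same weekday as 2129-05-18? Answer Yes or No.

Yes

From May 18, 2129 to May 3, 2147 is 6559 days.
6559 mod 7 = 0, so they are the same weekday.
(May 18, 2129 is a Wednesday; May 3, 2147 is a Wednesday.)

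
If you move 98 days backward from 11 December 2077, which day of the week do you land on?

Saturday

First find the weekday of Dec 11, 2077. Doomsday rule: the anchor day for the 2000s is Tuesday. For year 77: 77÷12 = 6 r 5, and 5÷4 = 1, so 6+5+1 = 12.
Tuesday + 12 ≡ Sunday — that's 2077's doomsday.
In December the doomsday date is Dec 12.
Dec 11 is 1 day before Dec 12; 1 mod 7 = 1, so Sunday − 1 = Saturday.
98 mod 7 = 0, so 98 days before a Saturday is Saturday − 0 = Saturday.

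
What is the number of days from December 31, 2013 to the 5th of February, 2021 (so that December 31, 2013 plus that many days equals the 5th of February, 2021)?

Dec 31, 2013 → Dec 31, 2014: 365 days.
Dec 31, 2014 → Dec 31, 2015: 365 days.
Dec 31, 2015 → Dec 31, 2016: 366 days (Feb 29, 2016 is in that span).
Dec 31, 2016 → Dec 31, 2017: 365 days.
Dec 31, 2017 → Dec 31, 2018: 365 days.
Dec 31, 2018 → Dec 31, 2019: 365 days.
Dec 31, 2019 → Dec 31, 2020: 366 days (Feb 29, 2020 is in that span).
Dec 31, 2020 → Jan 31, 2021: 31 days (December has 31).
Jan 31, 2021 → Feb 5, 2021: 5 days.
Total: 2593 days.

2593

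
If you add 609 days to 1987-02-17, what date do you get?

+365 (one year) → Feb 17, 1988 (244 left).
Feb has 29 days: +13 → Mar 1, 1988 (231 left).
Mar has 31 days: +31 → Apr 1, 1988 (200 left).
Apr has 30 days: +30 → May 1, 1988 (170 left).
May has 31 days: +31 → Jun 1, 1988 (139 left).
Jun has 30 days: +30 → Jul 1, 1988 (109 left).
Jul has 31 days: +31 → Aug 1, 1988 (78 left).
Aug has 31 days: +31 → Sep 1, 1988 (47 left).
Sep has 30 days: +30 → Oct 1, 1988 (17 left).
+17 → Oct 18, 1988.

October 18, 1988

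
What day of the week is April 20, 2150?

Doomsday rule: the anchor day for the 2100s is Sunday. For year 50: 50÷12 = 4 r 2, and 2÷4 = 0, so 4+2+0 = 6.
Sunday + 6 ≡ Saturday — that's 2150's doomsday.
In April the doomsday date is Apr 4.
Apr 20 is 16 days after Apr 4; 16 mod 7 = 2, so Saturday + 2 = Monday.

Monday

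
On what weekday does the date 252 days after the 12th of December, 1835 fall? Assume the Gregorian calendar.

Saturday

First find the weekday of Dec 12, 1835. Doomsday rule: the anchor day for the 1800s is Friday. For year 35: 35÷12 = 2 r 11, and 11÷4 = 2, so 2+11+2 = 15.
Friday + 15 ≡ Saturday — that's 1835's doomsday.
In December the doomsday date is Dec 12.
Dec 12 is the doomsday itself: Saturday.
252 mod 7 = 0, so 252 days after a Saturday is Saturday + 0 = Saturday.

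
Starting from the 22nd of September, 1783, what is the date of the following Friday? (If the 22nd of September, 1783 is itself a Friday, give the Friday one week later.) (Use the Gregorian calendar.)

September 26, 1783

Sep 22, 1783 is a Monday.
From Monday to the next Friday is 4 days.
Sep 22, 1783 + 4 = Sep 26, 1783.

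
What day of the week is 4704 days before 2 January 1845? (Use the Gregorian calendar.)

First find the weekday of Jan 2, 1845. Doomsday rule: the anchor day for the 1800s is Friday. For year 45: 45÷12 = 3 r 9, and 9÷4 = 2, so 3+9+2 = 14.
Friday + 14 ≡ Friday — that's 1845's doomsday.
In January the doomsday date is Jan 3 (1845 is not a leap year).
Jan 2 is 1 day before Jan 3; 1 mod 7 = 1, so Friday − 1 = Thursday.
4704 mod 7 = 0, so 4704 days before a Thursday is Thursday − 0 = Thursday.

Thursday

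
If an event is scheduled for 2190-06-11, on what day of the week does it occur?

Friday

Doomsday rule: the anchor day for the 2100s is Sunday. For year 90: 90÷12 = 7 r 6, and 6÷4 = 1, so 7+6+1 = 14.
Sunday + 14 ≡ Sunday — that's 2190's doomsday.
In June the doomsday date is Jun 6.
Jun 11 is 5 days after Jun 6; 5 mod 7 = 5, so Sunday + 5 = Friday.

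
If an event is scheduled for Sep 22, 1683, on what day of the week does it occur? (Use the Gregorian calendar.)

Wednesday

Doomsday rule: the anchor day for the 1600s is Tuesday. For year 83: 83÷12 = 6 r 11, and 11÷4 = 2, so 6+11+2 = 19.
Tuesday + 19 ≡ Sunday — that's 1683's doomsday.
In September the doomsday date is Sep 5.
Sep 22 is 17 days after Sep 5; 17 mod 7 = 3, so Sunday + 3 = Wednesday.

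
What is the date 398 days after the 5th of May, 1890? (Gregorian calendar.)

May has 31 days: +27 → Jun 1, 1890 (371 left).
Jun has 30 days: +30 → Jul 1, 1890 (341 left).
Jul has 31 days: +31 → Aug 1, 1890 (310 left).
Aug has 31 days: +31 → Sep 1, 1890 (279 left).
Sep has 30 days: +30 → Oct 1, 1890 (249 left).
Oct has 31 days: +31 → Nov 1, 1890 (218 left).
Nov has 30 days: +30 → Dec 1, 1890 (188 left).
Dec has 31 days: +31 → Jan 1, 1891 (157 left).
Jan has 31 days: +31 → Feb 1, 1891 (126 left).
Feb has 28 days: +28 → Mar 1, 1891 (98 left).
Mar has 31 days: +31 → Apr 1, 1891 (67 left).
Apr has 30 days: +30 → May 1, 1891 (37 left).
May has 31 days: +31 → Jun 1, 1891 (6 left).
+6 → Jun 7, 1891.

June 7, 1891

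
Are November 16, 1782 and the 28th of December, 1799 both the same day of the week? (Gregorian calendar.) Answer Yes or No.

Yes

From Nov 16, 1782 to Dec 28, 1799 is 6251 days.
6251 mod 7 = 0, so they are the same weekday.
(Nov 16, 1782 is a Saturday; Dec 28, 1799 is a Saturday.)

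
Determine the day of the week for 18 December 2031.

Doomsday rule: the anchor day for the 2000s is Tuesday. For year 31: 31÷12 = 2 r 7, and 7÷4 = 1, so 2+7+1 = 10.
Tuesday + 10 ≡ Friday — that's 2031's doomsday.
In December the doomsday date is Dec 12.
Dec 18 is 6 days after Dec 12; 6 mod 7 = 6, so Friday + 6 = Thursday.

Thursday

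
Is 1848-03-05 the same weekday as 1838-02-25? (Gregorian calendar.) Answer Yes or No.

From Feb 25, 1838 to Mar 5, 1848 is 3661 days.
3661 mod 7 = 0, so they are the same weekday.
(Feb 25, 1838 is a Sunday; Mar 5, 1848 is a Sunday.)

Yes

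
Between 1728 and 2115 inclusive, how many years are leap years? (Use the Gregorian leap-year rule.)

Multiples of 4 in [1728,2115]: 97.
Of those, multiples of 100: 4 (not leap unless ÷400).
Multiples of 400: 1.
Leap years = 97 − 4 + 1 = 94.

94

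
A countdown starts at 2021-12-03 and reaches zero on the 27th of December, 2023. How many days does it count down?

Dec 3, 2021 → Dec 3, 2022: 365 days.
Dec 3, 2022 → Jan 3, 2023: 31 days (December has 31).
Jan 3, 2023 → Feb 3, 2023: 31 days (January has 31).
Feb 3, 2023 → Mar 3, 2023: 28 days (February has 28).
Mar 3, 2023 → Apr 3, 2023: 31 days (March has 31).
Apr 3, 2023 → May 3, 2023: 30 days (April has 30).
May 3, 2023 → Jun 3, 2023: 31 days (May has 31).
Jun 3, 2023 → Jul 3, 2023: 30 days (June has 30).
Jul 3, 2023 → Aug 3, 2023: 31 days (July has 31).
Aug 3, 2023 → Sep 3, 2023: 31 days (August has 31).
Sep 3, 2023 → Oct 3, 2023: 30 days (September has 30).
Oct 3, 2023 → Nov 3, 2023: 31 days (October has 31).
Nov 3, 2023 → Dec 3, 2023: 30 days (November has 30).
Dec 3, 2023 → Dec 27, 2023: 24 days.
Total: 754 days.

754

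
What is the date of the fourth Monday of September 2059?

September 22, 2059

September 1, 2059 is a Monday.
The first Monday is therefore September 1 (same day).
The fourth Monday is 1 + 3×7 = September 22.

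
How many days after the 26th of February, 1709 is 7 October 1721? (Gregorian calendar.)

Feb 26, 1709 → Feb 26, 1710: 365 days.
Feb 26, 1710 → Feb 26, 1711: 365 days.
Feb 26, 1711 → Feb 26, 1712: 365 days.
Feb 26, 1712 → Feb 26, 1713: 366 days (Feb 29, 1712 is in that span).
Feb 26, 1713 → Feb 26, 1714: 365 days.
Feb 26, 1714 → Feb 26, 1715: 365 days.
Feb 26, 1715 → Feb 26, 1716: 365 days.
Feb 26, 1716 → Feb 26, 1717: 366 days (Feb 29, 1716 is in that span).
Feb 26, 1717 → Feb 26, 1718: 365 days.
Feb 26, 1718 → Feb 26, 1719: 365 days.
Feb 26, 1719 → Feb 26, 1720: 365 days.
Feb 26, 1720 → Feb 26, 1721: 366 days (Feb 29, 1720 is in that span).
Feb 26, 1721 → Mar 26, 1721: 28 days (February has 28).
Mar 26, 1721 → Apr 26, 1721: 31 days (March has 31).
Apr 26, 1721 → May 26, 1721: 30 days (April has 30).
May 26, 1721 → Jun 26, 1721: 31 days (May has 31).
Jun 26, 1721 → Jul 26, 1721: 30 days (June has 30).
Jul 26, 1721 → Aug 26, 1721: 31 days (July has 31).
Aug 26, 1721 → Sep 26, 1721: 31 days (August has 31).
Sep 26, 1721 → Oct 7, 1721: 11 days.
Total: 4606 days.

4606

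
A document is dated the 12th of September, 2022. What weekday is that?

Doomsday rule: the anchor day for the 2000s is Tuesday. For year 22: 22÷12 = 1 r 10, and 10÷4 = 2, so 1+10+2 = 13.
Tuesday + 13 ≡ Monday — that's 2022's doomsday.
In September the doomsday date is Sep 5.
Sep 12 is 7 days after Sep 5; 7 mod 7 = 0, so Monday + 0 = Monday.

Monday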